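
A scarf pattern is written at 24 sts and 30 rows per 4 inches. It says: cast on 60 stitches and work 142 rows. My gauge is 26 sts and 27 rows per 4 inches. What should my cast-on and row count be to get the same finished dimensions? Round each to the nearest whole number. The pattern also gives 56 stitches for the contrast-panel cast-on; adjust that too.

Cast on 65 stitches; work 128 rows; contrast-panel cast-on 61 stitches.

Stitches: 60 × 26/24 = 65.00 → 65.
Rows: 142 × 27/30 = 127.80 → 128.
contrast-panel cast-on: 56 × 26/24 = 60.67 → 61.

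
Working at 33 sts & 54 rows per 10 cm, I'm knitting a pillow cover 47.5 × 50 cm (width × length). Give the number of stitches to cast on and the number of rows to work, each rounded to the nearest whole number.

Stitch gauge = 33/10 = 3.3 sts/cm; 47.5 × 3.3 = 156.75 → 157 sts.
Row gauge = 54/10 = 5.4 rows/cm; 50 × 5.4 = 270.00 → 270 rows.

Cast on 157 stitches and work 270 rows.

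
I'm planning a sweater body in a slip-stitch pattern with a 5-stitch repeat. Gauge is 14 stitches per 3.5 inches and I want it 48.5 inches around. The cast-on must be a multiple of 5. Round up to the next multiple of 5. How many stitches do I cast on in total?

14 / 3.5 = 4 sts per inch.
48.5 × 4 = 194.00 sts.
Next multiple of 5: 195.

Cast on 195 stitches.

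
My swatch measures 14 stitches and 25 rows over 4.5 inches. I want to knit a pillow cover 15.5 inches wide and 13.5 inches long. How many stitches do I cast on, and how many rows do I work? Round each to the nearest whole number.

Stitch gauge = 14/4.5 = 3.111 sts/in; 15.5 × 3.111 = 48.22 → 48 sts.
Row gauge = 25/4.5 = 5.556 rows/in; 13.5 × 5.556 = 75.00 → 75 rows.

Cast on 48 stitches and work 75 rows.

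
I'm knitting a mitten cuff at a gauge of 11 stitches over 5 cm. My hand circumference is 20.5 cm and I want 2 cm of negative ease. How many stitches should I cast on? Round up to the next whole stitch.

41 stitches.

Finished = 20.5 − 2 = 18.5 cm.
11 / 5 = 2.2 sts per cm.
18.50 × 2.2 = 40.70 sts.
→ 41 sts.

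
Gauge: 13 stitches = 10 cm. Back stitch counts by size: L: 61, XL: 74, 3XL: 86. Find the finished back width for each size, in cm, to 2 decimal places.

L 46.92 cm; XL 56.92 cm; 3XL 66.15 cm.

13/10 = 1.3 sts per cm.
L: 61 / 1.3 = 46.923 → 46.92 cm.
XL: 74 / 1.3 = 56.923 → 56.92 cm.
3XL: 86 / 1.3 = 66.154 → 66.15 cm.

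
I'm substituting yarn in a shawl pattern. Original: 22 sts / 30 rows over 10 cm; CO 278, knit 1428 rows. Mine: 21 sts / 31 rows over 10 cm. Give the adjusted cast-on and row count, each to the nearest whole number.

Stitches: 278 × 21/22 = 265.36 → 265.
Rows: 1428 × 31/30 = 1475.60 → 1476.

Cast on 265 stitches; work 1476 rows.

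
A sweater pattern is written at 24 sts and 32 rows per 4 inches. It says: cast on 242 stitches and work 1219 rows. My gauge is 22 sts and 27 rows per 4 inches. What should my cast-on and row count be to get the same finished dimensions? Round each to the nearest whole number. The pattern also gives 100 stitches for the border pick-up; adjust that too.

Cast on 222 stitches; work 1029 rows; border pick-up 92 stitches.

Stitches: 242 × 22/24 = 221.83 → 222.
Rows: 1219 × 27/32 = 1028.53 → 1029.
border pick-up: 100 × 22/24 = 91.67 → 92.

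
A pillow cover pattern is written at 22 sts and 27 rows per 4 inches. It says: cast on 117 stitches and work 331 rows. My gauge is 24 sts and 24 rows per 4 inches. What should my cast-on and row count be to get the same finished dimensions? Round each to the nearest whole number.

Stitches: 117 × 24/22 = 127.64 → 128.
Rows: 331 × 24/27 = 294.22 → 294.

Cast on 128 stitches; work 294 rows.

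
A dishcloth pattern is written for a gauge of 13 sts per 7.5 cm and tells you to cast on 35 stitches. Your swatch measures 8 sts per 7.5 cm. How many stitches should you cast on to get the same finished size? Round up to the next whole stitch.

Scale factor = 8 / 13 = 0.615.
35 × 8 / 13 = 21.54 sts.
→ 22 sts.

Cast on 22 stitches.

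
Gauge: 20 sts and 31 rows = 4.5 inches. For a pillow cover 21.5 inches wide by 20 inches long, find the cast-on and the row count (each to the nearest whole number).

Cast on 96 stitches and work 138 rows.

Stitch gauge = 20/4.5 = 4.444 sts/in; 21.5 × 4.444 = 95.56 → 96 sts.
Row gauge = 31/4.5 = 6.889 rows/in; 20 × 6.889 = 137.78 → 138 rows.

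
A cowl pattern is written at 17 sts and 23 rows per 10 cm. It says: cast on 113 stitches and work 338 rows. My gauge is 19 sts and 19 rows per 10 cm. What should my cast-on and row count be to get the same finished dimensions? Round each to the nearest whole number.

Stitches: 113 × 19/17 = 126.29 → 126.
Rows: 338 × 19/23 = 279.22 → 279.

Cast on 126 stitches; work 279 rows.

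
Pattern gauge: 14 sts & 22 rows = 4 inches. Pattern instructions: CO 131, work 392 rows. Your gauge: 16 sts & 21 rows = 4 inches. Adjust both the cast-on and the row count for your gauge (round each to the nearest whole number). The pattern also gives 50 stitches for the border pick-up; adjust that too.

Cast on 150 stitches; work 374 rows; border pick-up 57 stitches.

Stitches: 131 × 16/14 = 149.71 → 150.
Rows: 392 × 21/22 = 374.18 → 374.
border pick-up: 50 × 16/14 = 57.14 → 57.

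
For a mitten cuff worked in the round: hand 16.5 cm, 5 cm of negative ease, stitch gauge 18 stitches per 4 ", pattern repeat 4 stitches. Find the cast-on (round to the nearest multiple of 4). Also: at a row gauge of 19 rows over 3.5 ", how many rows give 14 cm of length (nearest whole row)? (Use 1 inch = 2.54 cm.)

Finished = 16.5 − 5 = 11.5 cm.
11.5 cm × 1/2.54 = 4.53 inches.
18/4 = 4.5 sts per in; 4.53 × 4.5 = 20.37 sts.
Nearest multiple of 4 → 20.
14 cm = 5.51 inches; × 5.429 = 29.92 → 30 rows.

Cast on 20 stitches; work 30 rows.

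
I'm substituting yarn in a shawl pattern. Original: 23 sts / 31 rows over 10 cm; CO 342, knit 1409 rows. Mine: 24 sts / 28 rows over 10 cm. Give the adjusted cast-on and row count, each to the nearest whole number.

Cast on 357 stitches; work 1273 rows.

Stitches: 342 × 24/23 = 356.87 → 357.
Rows: 1409 × 28/31 = 1272.65 → 1273.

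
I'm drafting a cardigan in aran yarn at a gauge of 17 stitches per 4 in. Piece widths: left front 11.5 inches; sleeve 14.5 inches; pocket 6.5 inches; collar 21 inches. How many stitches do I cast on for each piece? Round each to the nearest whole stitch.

Rate = 17/4 = 4.25 sts per in.
left front: 11.5 × 4.25 = 48.88 → 49.
sleeve: 14.5 × 4.25 = 61.62 → 62.
pocket: 6.5 × 4.25 = 27.62 → 28.
collar: 21 × 4.25 = 89.25 → 89.

left front 49; sleeve 62; pocket 28; collar 89.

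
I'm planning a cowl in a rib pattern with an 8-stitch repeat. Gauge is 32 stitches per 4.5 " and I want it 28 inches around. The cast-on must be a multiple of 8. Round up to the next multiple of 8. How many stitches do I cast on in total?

CO 200 sts.

32 / 4.5 = 7.111 sts per inch.
28 × 7.111 = 199.11 sts.
Next multiple of 8: 200.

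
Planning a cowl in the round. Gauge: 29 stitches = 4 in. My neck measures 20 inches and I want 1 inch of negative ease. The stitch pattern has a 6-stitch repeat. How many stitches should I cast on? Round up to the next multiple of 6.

138 stitches.

Finished = 20 − 1 = 19 inches.
29 / 4 = 7.25 sts/in.
19 × 7.25 = 137.75 sts.
Next multiple of 6: 138.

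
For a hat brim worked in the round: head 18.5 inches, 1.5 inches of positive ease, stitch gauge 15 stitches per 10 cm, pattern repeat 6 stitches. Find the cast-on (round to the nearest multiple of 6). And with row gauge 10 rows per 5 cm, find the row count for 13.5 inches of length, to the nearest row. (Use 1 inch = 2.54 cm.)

Finished = 18.5 + 1.5 = 20 inches.
20 inches × 2.54 = 50.80 cm.
15/10 = 1.5 sts per cm; 50.80 × 1.5 = 76.20 sts.
Nearest multiple of 6 → 78.
13.5 inches = 34.29 cm; × 2 = 68.58 → 69 rows.

Cast on 78 stitches; work 69 rows.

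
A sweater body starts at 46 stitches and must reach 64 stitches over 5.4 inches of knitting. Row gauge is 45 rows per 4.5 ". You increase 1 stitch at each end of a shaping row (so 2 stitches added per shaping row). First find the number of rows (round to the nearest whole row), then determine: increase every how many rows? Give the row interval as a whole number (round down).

Increase every 6th row.

Rows = 5.4 × 10 = 54.0 → 54 rows.
Stitches to add: 18 → 9 shaping rows (at 2 st each).
54 / 9 = 6.00 → every 6 rows.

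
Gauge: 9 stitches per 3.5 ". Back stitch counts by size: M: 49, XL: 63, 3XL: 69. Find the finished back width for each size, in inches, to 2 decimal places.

M 19.06 inches; XL 24.50 inches; 3XL 26.83 inches.

9/3.5 = 2.571 sts per in.
M: 49 / 2.571 = 19.056 → 19.06 in.
XL: 63 / 2.571 = 24.500 → 24.50 in.
3XL: 69 / 2.571 = 26.833 → 26.83 in.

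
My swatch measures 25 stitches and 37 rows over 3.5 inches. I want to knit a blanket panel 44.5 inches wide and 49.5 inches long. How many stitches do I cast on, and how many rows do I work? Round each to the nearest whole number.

Stitch gauge = 25/3.5 = 7.143 sts/in; 44.5 × 7.143 = 317.86 → 318 sts.
Row gauge = 37/3.5 = 10.571 rows/in; 49.5 × 10.571 = 523.29 → 523 rows.

Cast on 318 stitches and work 523 rows.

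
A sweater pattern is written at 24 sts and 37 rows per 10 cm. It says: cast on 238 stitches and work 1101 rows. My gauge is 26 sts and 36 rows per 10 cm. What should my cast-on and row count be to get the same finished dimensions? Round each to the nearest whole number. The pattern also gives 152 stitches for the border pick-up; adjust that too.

Cast on 258 stitches; work 1071 rows; border pick-up 165 stitches.

Stitches: 238 × 26/24 = 257.83 → 258.
Rows: 1101 × 36/37 = 1071.24 → 1071.
border pick-up: 152 × 26/24 = 164.67 → 165.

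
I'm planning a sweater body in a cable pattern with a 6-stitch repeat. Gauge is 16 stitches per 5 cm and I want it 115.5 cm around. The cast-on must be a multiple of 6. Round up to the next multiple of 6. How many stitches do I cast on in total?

16 / 5 = 3.2 sts per cm.
115.5 × 3.2 = 369.60 sts.
Next multiple of 6: 372.

CO 372 sts.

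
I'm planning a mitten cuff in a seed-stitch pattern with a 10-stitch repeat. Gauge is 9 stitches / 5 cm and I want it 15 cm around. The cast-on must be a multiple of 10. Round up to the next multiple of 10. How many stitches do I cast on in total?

9 / 5 = 1.8 sts per cm.
15 × 1.8 = 27.00 sts.
Next multiple of 10: 30.

Cast on 30 stitches.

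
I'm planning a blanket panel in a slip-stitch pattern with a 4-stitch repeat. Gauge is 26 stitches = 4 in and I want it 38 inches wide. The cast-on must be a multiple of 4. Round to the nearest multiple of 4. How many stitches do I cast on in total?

CO 248 sts.

26 / 4 = 6.5 sts per inch.
38 × 6.5 = 247.00 sts.
Nearest multiple of 4: 248.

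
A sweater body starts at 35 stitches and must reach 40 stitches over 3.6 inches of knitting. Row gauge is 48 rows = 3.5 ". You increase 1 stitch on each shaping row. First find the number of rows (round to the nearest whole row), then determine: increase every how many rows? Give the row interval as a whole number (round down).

Increase every 9th row.

Rows = 3.6 × 13.714 = 49.4 → 49 rows.
Stitches to add: 5 → 5 shaping rows (at 1 st each).
49 / 5 = 9.80 → every 9 rows.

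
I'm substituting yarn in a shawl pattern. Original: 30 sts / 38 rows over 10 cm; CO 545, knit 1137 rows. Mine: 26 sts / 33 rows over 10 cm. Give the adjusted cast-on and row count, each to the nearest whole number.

Stitches: 545 × 26/30 = 472.33 → 472.
Rows: 1137 × 33/38 = 987.39 → 987.

Cast on 472 stitches; work 987 rows.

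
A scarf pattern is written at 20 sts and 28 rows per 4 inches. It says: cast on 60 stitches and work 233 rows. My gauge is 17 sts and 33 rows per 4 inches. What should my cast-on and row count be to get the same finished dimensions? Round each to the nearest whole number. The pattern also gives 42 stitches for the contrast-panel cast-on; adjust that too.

Stitches: 60 × 17/20 = 51.00 → 51.
Rows: 233 × 33/28 = 274.61 → 275.
contrast-panel cast-on: 42 × 17/20 = 35.70 → 36.

Cast on 51 stitches; work 275 rows; contrast-panel cast-on 36 stitches.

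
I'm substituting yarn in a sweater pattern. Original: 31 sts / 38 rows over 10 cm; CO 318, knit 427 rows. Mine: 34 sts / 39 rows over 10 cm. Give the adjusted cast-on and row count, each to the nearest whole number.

Stitches: 318 × 34/31 = 348.77 → 349.
Rows: 427 × 39/38 = 438.24 → 438.

Cast on 349 stitches; work 438 rows.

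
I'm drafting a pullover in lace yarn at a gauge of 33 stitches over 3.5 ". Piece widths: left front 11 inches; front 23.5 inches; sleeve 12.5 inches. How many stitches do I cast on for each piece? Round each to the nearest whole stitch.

left front 104; front 222; sleeve 118.

Rate = 33/3.5 = 9.429 sts per in.
left front: 11 × 9.429 = 103.71 → 104.
front: 23.5 × 9.429 = 221.57 → 222.
sleeve: 12.5 × 9.429 = 117.86 → 118.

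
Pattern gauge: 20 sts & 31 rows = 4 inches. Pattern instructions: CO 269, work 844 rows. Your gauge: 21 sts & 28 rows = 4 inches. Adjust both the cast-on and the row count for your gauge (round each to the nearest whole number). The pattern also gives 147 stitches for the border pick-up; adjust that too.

Stitches: 269 × 21/20 = 282.45 → 282.
Rows: 844 × 28/31 = 762.32 → 762.
border pick-up: 147 × 21/20 = 154.35 → 154.

Cast on 282 stitches; work 762 rows; border pick-up 154 stitches.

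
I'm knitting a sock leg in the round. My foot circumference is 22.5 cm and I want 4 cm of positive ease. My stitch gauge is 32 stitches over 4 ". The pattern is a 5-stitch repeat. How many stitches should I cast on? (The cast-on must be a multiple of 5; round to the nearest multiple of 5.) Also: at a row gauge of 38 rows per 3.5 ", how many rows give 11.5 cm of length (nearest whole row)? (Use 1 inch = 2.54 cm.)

Finished = 22.5 + 4 = 26.5 cm.
26.5 cm × 1/2.54 = 10.43 inches.
32/4 = 8 sts per in; 10.43 × 8 = 83.46 sts.
Nearest multiple of 5 → 85.
11.5 cm = 4.53 inches; × 10.857 = 49.16 → 49 rows.

Cast on 85 stitches; work 49 rows.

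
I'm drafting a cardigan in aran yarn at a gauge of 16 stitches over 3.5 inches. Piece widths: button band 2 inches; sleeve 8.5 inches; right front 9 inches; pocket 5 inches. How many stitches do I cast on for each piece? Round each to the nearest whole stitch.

button band 9; sleeve 39; right front 41; pocket 23.

Rate = 16/3.5 = 4.571 sts per in.
button band: 2 × 4.571 = 9.14 → 9.
sleeve: 8.5 × 4.571 = 38.86 → 39.
right front: 9 × 4.571 = 41.14 → 41.
pocket: 5 × 4.571 = 22.86 → 23.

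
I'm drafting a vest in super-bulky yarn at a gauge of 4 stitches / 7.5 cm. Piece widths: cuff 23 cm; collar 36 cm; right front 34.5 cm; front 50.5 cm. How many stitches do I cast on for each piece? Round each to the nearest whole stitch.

Rate = 4/7.5 = 0.533 sts per cm.
cuff: 23 × 0.533 = 12.27 → 12.
collar: 36 × 0.533 = 19.20 → 19.
right front: 34.5 × 0.533 = 18.40 → 18.
front: 50.5 × 0.533 = 26.93 → 27.

cuff 12; collar 19; right front 18; front 27.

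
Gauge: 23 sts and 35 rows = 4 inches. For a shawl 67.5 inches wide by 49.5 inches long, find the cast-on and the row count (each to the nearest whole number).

Cast on 388 stitches and work 433 rows.

Stitch gauge = 23/4 = 5.75 sts/in; 67.5 × 5.75 = 388.12 → 388 sts.
Row gauge = 35/4 = 8.75 rows/in; 49.5 × 8.75 = 433.12 → 433 rows.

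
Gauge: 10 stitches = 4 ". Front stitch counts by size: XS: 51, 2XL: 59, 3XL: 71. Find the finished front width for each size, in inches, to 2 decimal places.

XS 20.40 inches; 2XL 23.60 inches; 3XL 28.40 inches.

10/4 = 2.5 sts per in.
XS: 51 / 2.5 = 20.400 → 20.40 in.
2XL: 59 / 2.5 = 23.600 → 23.60 in.
3XL: 71 / 2.5 = 28.400 → 28.40 in.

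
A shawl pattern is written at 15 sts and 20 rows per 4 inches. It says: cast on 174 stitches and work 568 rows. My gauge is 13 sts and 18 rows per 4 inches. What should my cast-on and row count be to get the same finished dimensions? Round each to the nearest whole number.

Stitches: 174 × 13/15 = 150.80 → 151.
Rows: 568 × 18/20 = 511.20 → 511.

Cast on 151 stitches; work 511 rows.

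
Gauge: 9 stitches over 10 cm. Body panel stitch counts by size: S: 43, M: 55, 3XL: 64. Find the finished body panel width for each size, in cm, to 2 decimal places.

S 47.78 cm; M 61.11 cm; 3XL 71.11 cm.

9/10 = 0.9 sts per cm.
S: 43 / 0.9 = 47.778 → 47.78 cm.
M: 55 / 0.9 = 61.111 → 61.11 cm.
3XL: 64 / 0.9 = 71.111 → 71.11 cm.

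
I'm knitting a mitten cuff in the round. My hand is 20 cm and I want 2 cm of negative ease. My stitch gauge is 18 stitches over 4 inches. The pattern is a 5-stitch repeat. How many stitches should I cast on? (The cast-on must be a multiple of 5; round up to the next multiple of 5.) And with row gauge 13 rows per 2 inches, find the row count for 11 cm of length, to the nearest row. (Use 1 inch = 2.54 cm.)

Finished = 20 − 2 = 18 cm.
18 cm × 1/2.54 = 7.09 inches.
18/4 = 4.5 sts per in; 7.09 × 4.5 = 31.89 sts.
Next multiple of 5 → 35.
11 cm = 4.33 inches; × 6.5 = 28.15 → 28 rows.

Cast on 35 stitches; work 28 rows.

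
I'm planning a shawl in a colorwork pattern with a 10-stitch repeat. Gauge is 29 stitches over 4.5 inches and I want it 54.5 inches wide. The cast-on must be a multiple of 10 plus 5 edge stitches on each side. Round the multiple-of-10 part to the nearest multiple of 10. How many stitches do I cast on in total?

29 / 4.5 = 6.444 sts per inch.
54.5 × 6.444 = 351.22 sts.
Less 10 edge sts → 341.22 for the repeat.
Nearest multiple of 10: 340.
Add back 10 edge sts → 350.

Cast on 350 stitches.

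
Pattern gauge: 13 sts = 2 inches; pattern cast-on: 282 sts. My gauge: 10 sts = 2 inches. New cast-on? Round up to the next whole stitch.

Scale factor = 10 / 13 = 0.769.
282 × 10 / 13 = 216.92 sts.
→ 217 sts.

217 stitches.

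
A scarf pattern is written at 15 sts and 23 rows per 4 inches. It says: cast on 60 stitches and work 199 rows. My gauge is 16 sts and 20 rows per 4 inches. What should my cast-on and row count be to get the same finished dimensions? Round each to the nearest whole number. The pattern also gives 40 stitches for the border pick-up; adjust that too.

Stitches: 60 × 16/15 = 64.00 → 64.
Rows: 199 × 20/23 = 173.04 → 173.
border pick-up: 40 × 16/15 = 42.67 → 43.

Cast on 64 stitches; work 173 rows; border pick-up 43 stitches.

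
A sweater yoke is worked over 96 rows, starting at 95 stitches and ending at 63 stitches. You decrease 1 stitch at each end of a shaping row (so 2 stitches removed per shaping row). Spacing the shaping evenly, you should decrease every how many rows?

Decrease every 6th row.

Stitches to remove: |63 − 95| = 32.
Shaping rows needed: 32 / 2 = 16.
96 rows / 16 = every 6 rows.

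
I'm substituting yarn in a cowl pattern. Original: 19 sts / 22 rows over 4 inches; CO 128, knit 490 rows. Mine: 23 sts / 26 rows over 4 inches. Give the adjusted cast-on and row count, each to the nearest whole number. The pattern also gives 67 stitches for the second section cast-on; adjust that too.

Stitches: 128 × 23/19 = 154.95 → 155.
Rows: 490 × 26/22 = 579.09 → 579.
second section cast-on: 67 × 23/19 = 81.11 → 81.

Cast on 155 stitches; work 579 rows; second section cast-on 81 stitches.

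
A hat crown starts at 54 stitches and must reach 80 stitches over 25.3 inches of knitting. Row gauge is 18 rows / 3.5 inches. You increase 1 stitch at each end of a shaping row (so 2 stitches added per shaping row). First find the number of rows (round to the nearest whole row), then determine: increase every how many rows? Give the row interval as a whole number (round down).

Increase every 10th row.

Rows = 25.3 × 5.143 = 130.1 → 130 rows.
Stitches to add: 26 → 13 shaping rows (at 2 st each).
130 / 13 = 10.00 → every 10 rows.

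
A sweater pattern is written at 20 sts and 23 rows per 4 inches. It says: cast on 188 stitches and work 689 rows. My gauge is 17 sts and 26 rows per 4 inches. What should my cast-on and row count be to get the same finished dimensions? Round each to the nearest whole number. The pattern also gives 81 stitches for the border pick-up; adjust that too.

Cast on 160 stitches; work 779 rows; border pick-up 69 stitches.

Stitches: 188 × 17/20 = 159.80 → 160.
Rows: 689 × 26/23 = 778.87 → 779.
border pick-up: 81 × 17/20 = 68.85 → 69.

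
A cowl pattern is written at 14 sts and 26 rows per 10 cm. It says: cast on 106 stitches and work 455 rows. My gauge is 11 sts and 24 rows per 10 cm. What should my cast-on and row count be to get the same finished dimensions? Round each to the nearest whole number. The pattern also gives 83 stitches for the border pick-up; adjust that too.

Stitches: 106 × 11/14 = 83.29 → 83.
Rows: 455 × 24/26 = 420.00 → 420.
border pick-up: 83 × 11/14 = 65.21 → 65.

Cast on 83 stitches; work 420 rows; border pick-up 65 stitches.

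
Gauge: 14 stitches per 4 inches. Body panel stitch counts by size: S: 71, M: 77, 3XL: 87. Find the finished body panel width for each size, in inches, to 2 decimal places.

S 20.29 inches; M 22.00 inches; 3XL 24.86 inches.

14/4 = 3.5 sts per in.
S: 71 / 3.5 = 20.286 → 20.29 in.
M: 77 / 3.5 = 22.000 → 22.00 in.
3XL: 87 / 3.5 = 24.857 → 24.86 in.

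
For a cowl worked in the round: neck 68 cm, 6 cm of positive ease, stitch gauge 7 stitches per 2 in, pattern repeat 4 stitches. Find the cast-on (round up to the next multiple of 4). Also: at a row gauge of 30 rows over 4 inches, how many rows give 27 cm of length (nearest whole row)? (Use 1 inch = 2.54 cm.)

Cast on 104 stitches; work 80 rows.

Finished = 68 + 6 = 74 cm.
74 cm × 1/2.54 = 29.13 inches.
7/2 = 3.5 sts per in; 29.13 × 3.5 = 101.97 sts.
Next multiple of 4 → 104.
27 cm = 10.63 inches; × 7.5 = 79.72 → 80 rows.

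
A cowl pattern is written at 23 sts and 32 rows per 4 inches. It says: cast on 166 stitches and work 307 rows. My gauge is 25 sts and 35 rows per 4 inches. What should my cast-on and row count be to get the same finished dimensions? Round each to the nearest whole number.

Cast on 180 stitches; work 336 rows.

Stitches: 166 × 25/23 = 180.43 → 180.
Rows: 307 × 35/32 = 335.78 → 336.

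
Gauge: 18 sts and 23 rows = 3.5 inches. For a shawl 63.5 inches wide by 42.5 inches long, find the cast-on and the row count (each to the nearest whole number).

Cast on 327 stitches and work 279 rows.

Stitch gauge = 18/3.5 = 5.143 sts/in; 63.5 × 5.143 = 326.57 → 327 sts.
Row gauge = 23/3.5 = 6.571 rows/in; 42.5 × 6.571 = 279.29 → 279 rows.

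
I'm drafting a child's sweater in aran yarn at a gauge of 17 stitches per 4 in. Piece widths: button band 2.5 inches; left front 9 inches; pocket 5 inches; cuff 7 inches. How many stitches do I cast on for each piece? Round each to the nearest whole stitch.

button band 11; left front 38; pocket 21; cuff 30.

Rate = 17/4 = 4.25 sts per in.
button band: 2.5 × 4.25 = 10.62 → 11.
left front: 9 × 4.25 = 38.25 → 38.
pocket: 5 × 4.25 = 21.25 → 21.
cuff: 7 × 4.25 = 29.75 → 30.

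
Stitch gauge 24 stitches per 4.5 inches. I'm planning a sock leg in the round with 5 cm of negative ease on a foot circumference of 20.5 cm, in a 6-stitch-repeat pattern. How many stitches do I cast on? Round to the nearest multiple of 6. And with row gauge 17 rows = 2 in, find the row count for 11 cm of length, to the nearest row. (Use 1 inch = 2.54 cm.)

Cast on 30 stitches; work 37 rows.

Finished = 20.5 − 5 = 15.5 cm.
15.5 cm × 1/2.54 = 6.10 inches.
24/4.5 = 5.333 sts per in; 6.10 × 5.333 = 32.55 sts.
Nearest multiple of 6 → 30.
11 cm = 4.33 inches; × 8.5 = 36.81 → 37 rows.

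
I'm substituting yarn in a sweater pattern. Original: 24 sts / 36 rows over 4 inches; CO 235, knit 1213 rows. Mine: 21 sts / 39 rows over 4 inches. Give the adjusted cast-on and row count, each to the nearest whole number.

Stitches: 235 × 21/24 = 205.62 → 206.
Rows: 1213 × 39/36 = 1314.08 → 1314.

Cast on 206 stitches; work 1314 rows.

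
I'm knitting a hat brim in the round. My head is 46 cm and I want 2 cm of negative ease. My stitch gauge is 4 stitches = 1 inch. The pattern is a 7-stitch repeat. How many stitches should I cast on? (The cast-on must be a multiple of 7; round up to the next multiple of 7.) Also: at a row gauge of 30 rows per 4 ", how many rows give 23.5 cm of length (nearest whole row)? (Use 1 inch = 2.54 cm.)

Cast on 70 stitches; work 69 rows.

Finished = 46 − 2 = 44 cm.
44 cm × 1/2.54 = 17.32 inches.
4/1 = 4 sts per in; 17.32 × 4 = 69.29 sts.
Next multiple of 7 → 70.
23.5 cm = 9.25 inches; × 7.5 = 69.39 → 69 rows.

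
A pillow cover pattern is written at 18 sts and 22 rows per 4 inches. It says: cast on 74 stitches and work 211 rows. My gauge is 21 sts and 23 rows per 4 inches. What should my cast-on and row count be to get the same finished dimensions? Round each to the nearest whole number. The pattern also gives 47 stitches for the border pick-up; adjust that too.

Stitches: 74 × 21/18 = 86.33 → 86.
Rows: 211 × 23/22 = 220.59 → 221.
border pick-up: 47 × 21/18 = 54.83 → 55.

Cast on 86 stitches; work 221 rows; border pick-up 55 stitches.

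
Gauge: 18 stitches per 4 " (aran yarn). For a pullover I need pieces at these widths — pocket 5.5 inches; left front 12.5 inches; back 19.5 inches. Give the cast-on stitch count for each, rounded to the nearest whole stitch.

Rate = 18/4 = 4.5 sts per in.
pocket: 5.5 × 4.5 = 24.75 → 25.
left front: 12.5 × 4.5 = 56.25 → 56.
back: 19.5 × 4.5 = 87.75 → 88.

pocket 25; left front 56; back 88.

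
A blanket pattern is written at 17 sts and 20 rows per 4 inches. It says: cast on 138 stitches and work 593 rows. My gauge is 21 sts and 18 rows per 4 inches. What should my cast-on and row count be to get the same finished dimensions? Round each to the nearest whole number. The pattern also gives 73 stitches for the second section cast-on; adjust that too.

Stitches: 138 × 21/17 = 170.47 → 170.
Rows: 593 × 18/20 = 533.70 → 534.
second section cast-on: 73 × 21/17 = 90.18 → 90.

Cast on 170 stitches; work 534 rows; second section cast-on 90 stitches.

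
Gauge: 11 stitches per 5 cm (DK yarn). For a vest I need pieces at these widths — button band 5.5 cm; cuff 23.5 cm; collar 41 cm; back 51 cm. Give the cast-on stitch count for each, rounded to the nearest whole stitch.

button band 12; cuff 52; collar 90; back 112.

Rate = 11/5 = 2.2 sts per cm.
button band: 5.5 × 2.2 = 12.10 → 12.
cuff: 23.5 × 2.2 = 51.70 → 52.
collar: 41 × 2.2 = 90.20 → 90.
back: 51 × 2.2 = 112.20 → 112.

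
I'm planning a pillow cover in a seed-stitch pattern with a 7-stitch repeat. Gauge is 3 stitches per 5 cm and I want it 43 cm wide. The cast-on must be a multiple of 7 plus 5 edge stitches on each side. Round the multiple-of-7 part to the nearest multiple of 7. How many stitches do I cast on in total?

Cast on 24 stitches.

3 / 5 = 0.6 sts per cm.
43 × 0.6 = 25.80 sts.
Less 10 edge sts → 15.80 for the repeat.
Nearest multiple of 7: 14.
Add back 10 edge sts → 24.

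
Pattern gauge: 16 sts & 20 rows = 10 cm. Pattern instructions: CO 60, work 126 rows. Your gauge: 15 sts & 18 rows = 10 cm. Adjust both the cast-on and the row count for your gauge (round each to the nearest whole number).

Stitches: 60 × 15/16 = 56.25 → 56.
Rows: 126 × 18/20 = 113.40 → 113.

Cast on 56 stitches; work 113 rows.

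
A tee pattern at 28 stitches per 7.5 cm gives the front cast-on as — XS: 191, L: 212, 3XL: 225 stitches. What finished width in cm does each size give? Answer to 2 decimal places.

XS 51.16 cm; L 56.79 cm; 3XL 60.27 cm.

28/7.5 = 3.733 sts per cm.
XS: 191 / 3.733 = 51.161 → 51.16 cm.
L: 212 / 3.733 = 56.786 → 56.79 cm.
3XL: 225 / 3.733 = 60.268 → 60.27 cm.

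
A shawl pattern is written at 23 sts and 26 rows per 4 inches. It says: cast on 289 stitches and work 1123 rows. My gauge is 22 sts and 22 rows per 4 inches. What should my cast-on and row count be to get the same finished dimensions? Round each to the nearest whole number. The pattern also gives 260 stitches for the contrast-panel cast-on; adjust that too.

Cast on 276 stitches; work 950 rows; contrast-panel cast-on 249 stitches.

Stitches: 289 × 22/23 = 276.43 → 276.
Rows: 1123 × 22/26 = 950.23 → 950.
contrast-panel cast-on: 260 × 22/23 = 248.70 → 249.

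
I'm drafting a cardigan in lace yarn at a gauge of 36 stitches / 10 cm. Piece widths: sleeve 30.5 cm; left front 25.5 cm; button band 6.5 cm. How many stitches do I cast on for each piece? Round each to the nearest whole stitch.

Rate = 36/10 = 3.6 sts per cm.
sleeve: 30.5 × 3.6 = 109.80 → 110.
left front: 25.5 × 3.6 = 91.80 → 92.
button band: 6.5 × 3.6 = 23.40 → 23.

sleeve 110; left front 92; button band 23.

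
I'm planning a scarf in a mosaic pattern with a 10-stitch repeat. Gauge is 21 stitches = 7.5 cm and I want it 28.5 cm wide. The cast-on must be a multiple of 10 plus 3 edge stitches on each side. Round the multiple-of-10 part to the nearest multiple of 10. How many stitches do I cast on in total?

76 stitches.

21 / 7.5 = 2.8 sts per cm.
28.5 × 2.8 = 79.80 sts.
Less 6 edge sts → 73.80 for the repeat.
Nearest multiple of 10: 70.
Add back 6 edge sts → 76.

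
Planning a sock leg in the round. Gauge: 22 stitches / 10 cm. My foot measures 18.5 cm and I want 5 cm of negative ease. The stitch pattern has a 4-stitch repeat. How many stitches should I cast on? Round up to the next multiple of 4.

Cast on 32 stitches.

Finished = 18.5 − 5 = 13.5 cm.
22 / 10 = 2.2 sts/cm.
13.5 × 2.2 = 29.70 sts.
Next multiple of 4: 32.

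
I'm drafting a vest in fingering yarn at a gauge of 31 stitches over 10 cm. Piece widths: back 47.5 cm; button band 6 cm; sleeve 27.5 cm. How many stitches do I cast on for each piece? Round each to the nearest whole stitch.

back 147; button band 19; sleeve 85.

Rate = 31/10 = 3.1 sts per cm.
back: 47.5 × 3.1 = 147.25 → 147.
button band: 6 × 3.1 = 18.60 → 19.
sleeve: 27.5 × 3.1 = 85.25 → 85.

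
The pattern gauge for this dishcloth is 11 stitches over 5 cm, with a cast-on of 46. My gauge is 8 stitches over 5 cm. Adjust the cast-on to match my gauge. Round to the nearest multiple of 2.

Scale factor = 8 / 11 = 0.727.
46 × 8 / 11 = 33.45 sts.
→ 34 sts.

CO 34 sts.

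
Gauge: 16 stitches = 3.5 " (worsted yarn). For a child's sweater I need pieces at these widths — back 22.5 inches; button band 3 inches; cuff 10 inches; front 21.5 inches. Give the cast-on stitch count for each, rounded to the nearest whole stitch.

Rate = 16/3.5 = 4.571 sts per in.
back: 22.5 × 4.571 = 102.86 → 103.
button band: 3 × 4.571 = 13.71 → 14.
cuff: 10 × 4.571 = 45.71 → 46.
front: 21.5 × 4.571 = 98.29 → 98.

back 103; button band 14; cuff 46; front 98.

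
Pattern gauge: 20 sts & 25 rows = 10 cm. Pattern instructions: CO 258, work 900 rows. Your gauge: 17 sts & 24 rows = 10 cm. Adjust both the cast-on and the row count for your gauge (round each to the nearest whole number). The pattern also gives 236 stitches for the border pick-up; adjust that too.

Cast on 219 stitches; work 864 rows; border pick-up 201 stitches.

Stitches: 258 × 17/20 = 219.30 → 219.
Rows: 900 × 24/25 = 864.00 → 864.
border pick-up: 236 × 17/20 = 200.60 → 201.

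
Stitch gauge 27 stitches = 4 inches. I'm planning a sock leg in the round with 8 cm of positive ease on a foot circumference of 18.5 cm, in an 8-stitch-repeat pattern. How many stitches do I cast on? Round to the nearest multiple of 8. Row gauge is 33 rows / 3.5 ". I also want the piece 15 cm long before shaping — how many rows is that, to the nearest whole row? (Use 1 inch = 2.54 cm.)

Finished = 18.5 + 8 = 26.5 cm.
26.5 cm × 1/2.54 = 10.43 inches.
27/4 = 6.75 sts per in; 10.43 × 6.75 = 70.42 sts.
Nearest multiple of 8 → 72.
15 cm = 5.91 inches; × 9.429 = 55.68 → 56 rows.

Cast on 72 stitches; work 56 rows.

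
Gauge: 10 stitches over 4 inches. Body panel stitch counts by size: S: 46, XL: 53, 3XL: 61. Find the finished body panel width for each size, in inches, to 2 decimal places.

S 18.40 inches; XL 21.20 inches; 3XL 24.40 inches.

10/4 = 2.5 sts per in.
S: 46 / 2.5 = 18.400 → 18.40 in.
XL: 53 / 2.5 = 21.200 → 21.20 in.
3XL: 61 / 2.5 = 24.400 → 24.40 in.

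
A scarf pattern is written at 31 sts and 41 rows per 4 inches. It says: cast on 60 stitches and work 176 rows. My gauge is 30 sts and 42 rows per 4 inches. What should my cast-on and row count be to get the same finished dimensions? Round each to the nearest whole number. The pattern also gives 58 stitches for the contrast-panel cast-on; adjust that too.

Stitches: 60 × 30/31 = 58.06 → 58.
Rows: 176 × 42/41 = 180.29 → 180.
contrast-panel cast-on: 58 × 30/31 = 56.13 → 56.

Cast on 58 stitches; work 180 rows; contrast-panel cast-on 56 stitches.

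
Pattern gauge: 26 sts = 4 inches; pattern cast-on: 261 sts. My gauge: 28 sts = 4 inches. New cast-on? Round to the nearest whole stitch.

Scale factor = 28 / 26 = 1.077.
261 × 28 / 26 = 281.08 sts.
→ 281 sts.

281 stitches.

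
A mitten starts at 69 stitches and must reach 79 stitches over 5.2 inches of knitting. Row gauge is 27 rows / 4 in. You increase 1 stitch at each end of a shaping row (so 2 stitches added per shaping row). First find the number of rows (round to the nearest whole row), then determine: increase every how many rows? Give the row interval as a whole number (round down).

Rows = 5.2 × 6.75 = 35.1 → 35 rows.
Stitches to add: 10 → 5 shaping rows (at 2 st each).
35 / 5 = 7.00 → every 7 rows.

Increase every 7th row.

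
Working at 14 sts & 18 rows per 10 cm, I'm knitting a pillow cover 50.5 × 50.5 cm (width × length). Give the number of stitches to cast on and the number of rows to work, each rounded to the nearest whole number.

Cast on 71 stitches and work 91 rows.

Stitch gauge = 14/10 = 1.4 sts/cm; 50.5 × 1.4 = 70.70 → 71 sts.
Row gauge = 18/10 = 1.8 rows/cm; 50.5 × 1.8 = 90.90 → 91 rows.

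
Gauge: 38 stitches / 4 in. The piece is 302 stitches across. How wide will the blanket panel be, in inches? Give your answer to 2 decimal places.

31.79 inches.

38 stitches / 4 inch = 9.5 stitches per inch.
302 / 9.5 = 31.789 inches.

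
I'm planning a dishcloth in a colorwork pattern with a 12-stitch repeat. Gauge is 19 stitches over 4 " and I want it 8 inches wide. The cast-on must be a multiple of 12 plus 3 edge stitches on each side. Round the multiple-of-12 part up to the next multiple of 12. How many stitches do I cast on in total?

19 / 4 = 4.75 sts per inch.
8 × 4.75 = 38.00 sts.
Less 6 edge sts → 32.00 for the repeat.
Next multiple of 12: 36.
Add back 6 edge sts → 42.

Cast on 42 stitches.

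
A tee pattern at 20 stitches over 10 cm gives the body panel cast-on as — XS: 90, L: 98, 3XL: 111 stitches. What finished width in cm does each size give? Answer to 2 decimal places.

20/10 = 2 sts per cm.
XS: 90 / 2 = 45.000 → 45.00 cm.
L: 98 / 2 = 49.000 → 49.00 cm.
3XL: 111 / 2 = 55.500 → 55.50 cm.

XS 45.00 cm; L 49.00 cm; 3XL 55.50 cm.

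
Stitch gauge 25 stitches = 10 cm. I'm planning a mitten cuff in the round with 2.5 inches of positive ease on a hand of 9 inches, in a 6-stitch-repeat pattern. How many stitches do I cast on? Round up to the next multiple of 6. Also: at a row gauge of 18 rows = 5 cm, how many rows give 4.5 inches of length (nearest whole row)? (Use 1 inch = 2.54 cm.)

Finished = 9 + 2.5 = 11.5 inches.
11.5 inches × 2.54 = 29.21 cm.
25/10 = 2.5 sts per cm; 29.21 × 2.5 = 73.03 sts.
Next multiple of 6 → 78.
4.5 inches = 11.43 cm; × 3.6 = 41.15 → 41 rows.

Cast on 78 stitches; work 41 rows.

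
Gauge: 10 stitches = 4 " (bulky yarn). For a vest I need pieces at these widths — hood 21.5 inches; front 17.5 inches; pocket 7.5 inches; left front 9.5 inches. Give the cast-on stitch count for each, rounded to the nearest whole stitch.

hood 54; front 44; pocket 19; left front 24.

Rate = 10/4 = 2.5 sts per in.
hood: 21.5 × 2.5 = 53.75 → 54.
front: 17.5 × 2.5 = 43.75 → 44.
pocket: 7.5 × 2.5 = 18.75 → 19.
left front: 9.5 × 2.5 = 23.75 → 24.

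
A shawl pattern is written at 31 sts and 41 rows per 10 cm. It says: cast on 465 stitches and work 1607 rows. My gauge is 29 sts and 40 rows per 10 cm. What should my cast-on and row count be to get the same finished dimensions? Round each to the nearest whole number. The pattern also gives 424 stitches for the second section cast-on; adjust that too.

Cast on 435 stitches; work 1568 rows; second section cast-on 397 stitches.

Stitches: 465 × 29/31 = 435.00 → 435.
Rows: 1607 × 40/41 = 1567.80 → 1568.
second section cast-on: 424 × 29/31 = 396.65 → 397.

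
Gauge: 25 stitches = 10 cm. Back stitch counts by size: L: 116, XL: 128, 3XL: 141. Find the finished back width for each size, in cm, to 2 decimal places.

L 46.40 cm; XL 51.20 cm; 3XL 56.40 cm.

25/10 = 2.5 sts per cm.
L: 116 / 2.5 = 46.400 → 46.40 cm.
XL: 128 / 2.5 = 51.200 → 51.20 cm.
3XL: 141 / 2.5 = 56.400 → 56.40 cm.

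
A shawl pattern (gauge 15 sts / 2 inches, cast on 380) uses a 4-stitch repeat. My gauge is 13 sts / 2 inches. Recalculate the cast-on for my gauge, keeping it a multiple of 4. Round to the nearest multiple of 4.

380 × 13 / 15 = 329.33.
Nearest multiple of 4: 328.

328 stitches.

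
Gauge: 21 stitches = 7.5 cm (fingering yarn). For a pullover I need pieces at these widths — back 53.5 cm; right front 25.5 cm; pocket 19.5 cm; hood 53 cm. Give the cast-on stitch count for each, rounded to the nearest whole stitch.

back 150; right front 71; pocket 55; hood 148.

Rate = 21/7.5 = 2.8 sts per cm.
back: 53.5 × 2.8 = 149.80 → 150.
right front: 25.5 × 2.8 = 71.40 → 71.
pocket: 19.5 × 2.8 = 54.60 → 55.
hood: 53 × 2.8 = 148.40 → 148.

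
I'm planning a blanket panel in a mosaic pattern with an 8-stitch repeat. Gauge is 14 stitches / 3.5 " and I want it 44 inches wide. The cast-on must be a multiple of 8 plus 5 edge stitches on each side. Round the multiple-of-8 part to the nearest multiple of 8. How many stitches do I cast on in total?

CO 178 sts.

14 / 3.5 = 4 sts per inch.
44 × 4 = 176.00 sts.
Less 10 edge sts → 166.00 for the repeat.
Nearest multiple of 8: 168.
Add back 10 edge sts → 178.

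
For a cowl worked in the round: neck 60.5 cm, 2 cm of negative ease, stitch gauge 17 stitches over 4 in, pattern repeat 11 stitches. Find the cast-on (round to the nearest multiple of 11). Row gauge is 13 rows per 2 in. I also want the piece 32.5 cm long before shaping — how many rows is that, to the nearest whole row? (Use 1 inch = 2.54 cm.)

Finished = 60.5 − 2 = 58.5 cm.
58.5 cm × 1/2.54 = 23.03 inches.
17/4 = 4.25 sts per in; 23.03 × 4.25 = 97.88 sts.
Nearest multiple of 11 → 99.
32.5 cm = 12.80 inches; × 6.5 = 83.17 → 83 rows.

Cast on 99 stitches; work 83 rows.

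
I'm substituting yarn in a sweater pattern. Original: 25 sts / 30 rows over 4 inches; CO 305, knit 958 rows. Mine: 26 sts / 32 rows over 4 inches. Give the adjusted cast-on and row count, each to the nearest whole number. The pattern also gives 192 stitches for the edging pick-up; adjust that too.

Stitches: 305 × 26/25 = 317.20 → 317.
Rows: 958 × 32/30 = 1021.87 → 1022.
edging pick-up: 192 × 26/25 = 199.68 → 200.

Cast on 317 stitches; work 1022 rows; edging pick-up 200 stitches.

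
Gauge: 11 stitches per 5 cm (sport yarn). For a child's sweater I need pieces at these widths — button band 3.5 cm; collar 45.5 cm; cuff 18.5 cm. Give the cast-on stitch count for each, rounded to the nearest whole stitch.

Rate = 11/5 = 2.2 sts per cm.
button band: 3.5 × 2.2 = 7.70 → 8.
collar: 45.5 × 2.2 = 100.10 → 100.
cuff: 18.5 × 2.2 = 40.70 → 41.

button band 8; collar 100; cuff 41.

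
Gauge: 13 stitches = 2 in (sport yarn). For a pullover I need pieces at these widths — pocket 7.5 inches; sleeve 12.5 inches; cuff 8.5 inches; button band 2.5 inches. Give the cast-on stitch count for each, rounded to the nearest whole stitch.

pocket 49; sleeve 81; cuff 55; button band 16.

Rate = 13/2 = 6.5 sts per in.
pocket: 7.5 × 6.5 = 48.75 → 49.
sleeve: 12.5 × 6.5 = 81.25 → 81.
cuff: 8.5 × 6.5 = 55.25 → 55.
button band: 2.5 × 6.5 = 16.25 → 16.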